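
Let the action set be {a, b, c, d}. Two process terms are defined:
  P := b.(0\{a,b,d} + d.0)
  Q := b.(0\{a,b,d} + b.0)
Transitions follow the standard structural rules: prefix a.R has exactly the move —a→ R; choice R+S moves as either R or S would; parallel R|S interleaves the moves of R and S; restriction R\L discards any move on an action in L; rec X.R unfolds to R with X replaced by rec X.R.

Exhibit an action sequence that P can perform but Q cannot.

bd

Reachable graph of P (3 states):
  p0 = b.(0\{a,b,d} + d.0) :: -b-> p1
  p1 = 0\{a,b,d} + d.0 :: -d-> p2
  p2 = 0 :: stopped
Reachable graph of Q (3 states):
  q0 = b.(0\{a,b,d} + b.0) :: -b-> q1
  q1 = 0\{a,b,d} + b.0 :: -b-> q2
  q2 = 0 :: stopped
Run σ = ⟨bd⟩ on P: start {p0}
  step 1 (b): {p1}
  step 2 (d): {p2}
  P completes σ.
Run σ = ⟨bd⟩ on Q: start {q0}
  step 1 (b): {q1}
  step 2 (d): no successor for Q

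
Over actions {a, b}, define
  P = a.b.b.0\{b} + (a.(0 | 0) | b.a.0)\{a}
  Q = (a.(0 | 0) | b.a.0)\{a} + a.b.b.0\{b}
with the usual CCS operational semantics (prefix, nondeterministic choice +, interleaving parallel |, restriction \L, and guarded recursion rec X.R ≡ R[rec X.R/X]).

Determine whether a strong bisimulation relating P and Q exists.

P ~ Q

Reachable graph of P (5 states):
  m0 = a.b.b.0\{b} + (a.(0 | 0) | b.a.0)\{a} has moves —a→ m1, —b→ m2
  m1 = b.b.0\{b} has moves —b→ m3
  m2 = (a.(0 | 0) | a.0)\{a} has moves stopped
  m3 = b.0\{b} has moves —b→ m4
  m4 = 0\{b} has moves stopped
Reachable graph of Q (5 states):
  n0 = (a.(0 | 0) | b.a.0)\{a} + a.b.b.0\{b} has moves —a→ n1, —b→ n2
  n1 = b.b.0\{b} has moves —b→ n3
  n2 = (a.(0 | 0) | a.0)\{a} has moves stopped
  n3 = b.0\{b} has moves —b→ n4
  n4 = 0\{b} has moves stopped
Coarsest stable partition (strong bisimilarity classes):
  B0 = {m0, n0}
  B1 = {m1, n1}
  B2 = {m3, n3}
  B3 = {m2, m4, n2, n4}
m0 ∈ B0, n0 ∈ B0 → same block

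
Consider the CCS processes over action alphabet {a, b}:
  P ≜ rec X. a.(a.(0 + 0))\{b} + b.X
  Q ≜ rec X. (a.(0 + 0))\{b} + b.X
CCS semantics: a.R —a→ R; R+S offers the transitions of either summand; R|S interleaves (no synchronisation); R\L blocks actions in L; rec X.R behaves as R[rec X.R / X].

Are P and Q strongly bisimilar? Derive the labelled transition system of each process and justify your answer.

P's transition system — 3 states:
  m0 = rec X. a.(a.(0 + 0))\{b} + b.X → --a--▸ m1, --b--▸ m0
  m1 = (a.(0 + 0))\{b} → --a--▸ m2
  m2 = (0 + 0)\{b} → (no moves)
Q's transition system — 2 states:
  n0 = rec X. (a.(0 + 0))\{b} + b.X → --a--▸ n1, --b--▸ n0
  n1 = (0 + 0)\{b} → (no moves)
Coarsest stable partition (strong bisimilarity classes):
  B0 = {m0}
  B1 = {m1}
  B2 = {m2, n1}
  B3 = {n0}
m0 ∈ B0, n0 ∈ B3 → different blocks

NO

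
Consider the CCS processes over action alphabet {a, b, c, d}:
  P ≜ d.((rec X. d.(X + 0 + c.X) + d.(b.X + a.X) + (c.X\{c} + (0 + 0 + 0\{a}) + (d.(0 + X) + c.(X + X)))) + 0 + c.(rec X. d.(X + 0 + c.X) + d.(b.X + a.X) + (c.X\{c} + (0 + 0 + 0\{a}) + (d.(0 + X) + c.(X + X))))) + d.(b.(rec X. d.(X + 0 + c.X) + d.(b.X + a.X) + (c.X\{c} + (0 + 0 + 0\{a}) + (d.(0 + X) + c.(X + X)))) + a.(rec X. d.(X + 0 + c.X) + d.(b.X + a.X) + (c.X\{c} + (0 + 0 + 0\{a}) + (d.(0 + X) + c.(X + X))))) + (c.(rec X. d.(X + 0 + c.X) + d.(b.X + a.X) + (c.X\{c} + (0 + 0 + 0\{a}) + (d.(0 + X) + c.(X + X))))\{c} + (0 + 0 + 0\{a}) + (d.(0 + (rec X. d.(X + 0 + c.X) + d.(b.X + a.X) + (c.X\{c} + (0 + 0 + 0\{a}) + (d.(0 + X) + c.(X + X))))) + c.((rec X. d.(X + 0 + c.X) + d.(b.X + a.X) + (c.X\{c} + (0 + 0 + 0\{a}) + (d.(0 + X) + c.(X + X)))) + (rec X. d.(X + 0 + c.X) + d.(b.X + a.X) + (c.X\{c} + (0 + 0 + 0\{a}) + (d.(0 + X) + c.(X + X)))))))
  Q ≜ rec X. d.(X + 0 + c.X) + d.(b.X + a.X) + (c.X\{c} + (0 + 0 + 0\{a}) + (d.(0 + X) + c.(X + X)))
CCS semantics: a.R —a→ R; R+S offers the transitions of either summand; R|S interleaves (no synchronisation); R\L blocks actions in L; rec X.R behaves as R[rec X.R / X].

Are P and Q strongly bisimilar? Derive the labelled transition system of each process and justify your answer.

P ~ Q

Reachable graph of P (10 states):
  m0 = d.((rec X. d.(X + 0 + c.X) + d.(b.X + a.X) + (c.X\{c} + (0 + 0 + 0\{a}) + (d.(0 + X) + c.(X + X)))) + 0 + c.(rec X. d.(X + 0 + c.X) + d.(b.X + a.X) + (c.X\{c} + (0 + 0 + 0\{a}) + (d.(0 + X) + c.(X + X))))) + d.(b.(rec X. d.(X + 0 + c.X) + d.(b.X + a.X) + (c.X\{c} + (0 + 0 + 0\{a}) + (d.(0 + X) + c.(X + X)))) + a.(rec X. d.(X + 0 + c.X) + d.(b.X + a.X) + (c.X\{c} + (0 + 0 + 0\{a}) + (d.(0 + X) + c.(X + X))))) + (c.(rec X. d.(X + 0 + c.X) + d.(b.X + a.X) + (c.X\{c} + (0 + 0 + 0\{a}) + (d.(0 + X) + c.(X + X))))\{c} + (0 + 0 + 0\{a}) + (d.(0 + (rec X. d.(X + 0 + c.X) + d.(b.X + a.X) + (c.X\{c} + (0 + 0 + 0\{a}) + (d.(0 + X) + c.(X + X))))) + c.((rec X. d.(X + 0 + c.X) + d.(b.X + a.X) + (c.X\{c} + (0 + 0 + 0\{a}) + (d.(0 + X) + c.(X + X)))) + (rec X. d.(X + 0 + c.X) + d.(b.X + a.X) + (c.X\{c} + (0 + 0 + 0\{a}) + (d.(0 + X) + c.(X + X))))))) has moves -c-> m1, -c-> m2, -d-> m3, -d-> m4, -d-> m5
  m1 = (rec X. d.(X + 0 + c.X) + d.(b.X + a.X) + (c.X\{c} + (0 + 0 + 0\{a}) + (d.(0 + X) + c.(X + X)))) + (rec X. d.(X + 0 + c.X) + d.(b.X + a.X) + (c.X\{c} + (0 + 0 + 0\{a}) + (d.(0 + X) + c.(X + X)))) has moves -c-> m1, -c-> m2, -d-> m3, -d-> m4, -d-> m5
  m2 = (rec X. d.(X + 0 + c.X) + d.(b.X + a.X) + (c.X\{c} + (0 + 0 + 0\{a}) + (d.(0 + X) + c.(X + X))))\{c} has moves -d-> m6, -d-> m7, -d-> m8
  m3 = (rec X. d.(X + 0 + c.X) + d.(b.X + a.X) + (c.X\{c} + (0 + 0 + 0\{a}) + (d.(0 + X) + c.(X + X)))) + 0 + c.(rec X. d.(X + 0 + c.X) + d.(b.X + a.X) + (c.X\{c} + (0 + 0 + 0\{a}) + (d.(0 + X) + c.(X + X)))) has moves -c-> m1, -c-> m2, -c-> m9, -d-> m3, -d-> m4, -d-> m5
  m4 = 0 + (rec X. d.(X + 0 + c.X) + d.(b.X + a.X) + (c.X\{c} + (0 + 0 + 0\{a}) + (d.(0 + X) + c.(X + X)))) has moves -c-> m1, -c-> m2, -d-> m3, -d-> m4, -d-> m5
  m5 = b.(rec X. d.(X + 0 + c.X) + d.(b.X + a.X) + (c.X\{c} + (0 + 0 + 0\{a}) + (d.(0 + X) + c.(X + X)))) + a.(rec X. d.(X + 0 + c.X) + d.(b.X + a.X) + (c.X\{c} + (0 + 0 + 0\{a}) + (d.(0 + X) + c.(X + X)))) has moves -a-> m9, -b-> m9
  m6 = ((rec X. d.(X + 0 + c.X) + d.(b.X + a.X) + (c.X\{c} + (0 + 0 + 0\{a}) + (d.(0 + X) + c.(X + X)))) + 0 + c.(rec X. d.(X + 0 + c.X) + d.(b.X + a.X) + (c.X\{c} + (0 + 0 + 0\{a}) + (d.(0 + X) + c.(X + X)))))\{c} has moves -d-> m6, -d-> m7, -d-> m8
  m7 = (0 + (rec X. d.(X + 0 + c.X) + d.(b.X + a.X) + (c.X\{c} + (0 + 0 + 0\{a}) + (d.(0 + X) + c.(X + X)))))\{c} has moves -d-> m6, -d-> m7, -d-> m8
  m8 = (b.(rec X. d.(X + 0 + c.X) + d.(b.X + a.X) + (c.X\{c} + (0 + 0 + 0\{a}) + (d.(0 + X) + c.(X + X)))) + a.(rec X. d.(X + 0 + c.X) + d.(b.X + a.X) + (c.X\{c} + (0 + 0 + 0\{a}) + (d.(0 + X) + c.(X + X)))))\{c} has moves -a-> m2, -b-> m2
  m9 = rec X. d.(X + 0 + c.X) + d.(b.X + a.X) + (c.X\{c} + (0 + 0 + 0\{a}) + (d.(0 + X) + c.(X + X))) has moves -c-> m1, -c-> m2, -d-> m3, -d-> m4, -d-> m5
Reachable graph of Q (9 states):
  n0 = rec X. d.(X + 0 + c.X) + d.(b.X + a.X) + (c.X\{c} + (0 + 0 + 0\{a}) + (d.(0 + X) + c.(X + X))) has moves -c-> n1, -c-> n2, -d-> n3, -d-> n4, -d-> n5
  n1 = (rec X. d.(X + 0 + c.X) + d.(b.X + a.X) + (c.X\{c} + (0 + 0 + 0\{a}) + (d.(0 + X) + c.(X + X)))) + (rec X. d.(X + 0 + c.X) + d.(b.X + a.X) + (c.X\{c} + (0 + 0 + 0\{a}) + (d.(0 + X) + c.(X + X)))) has moves -c-> n1, -c-> n2, -d-> n3, -d-> n4, -d-> n5
  n2 = (rec X. d.(X + 0 + c.X) + d.(b.X + a.X) + (c.X\{c} + (0 + 0 + 0\{a}) + (d.(0 + X) + c.(X + X))))\{c} has moves -d-> n6, -d-> n7, -d-> n8
  n3 = (rec X. d.(X + 0 + c.X) + d.(b.X + a.X) + (c.X\{c} + (0 + 0 + 0\{a}) + (d.(0 + X) + c.(X + X)))) + 0 + c.(rec X. d.(X + 0 + c.X) + d.(b.X + a.X) + (c.X\{c} + (0 + 0 + 0\{a}) + (d.(0 + X) + c.(X + X)))) has moves -c-> n0, -c-> n1, -c-> n2, -d-> n3, -d-> n4, -d-> n5
  n4 = 0 + (rec X. d.(X + 0 + c.X) + d.(b.X + a.X) + (c.X\{c} + (0 + 0 + 0\{a}) + (d.(0 + X) + c.(X + X)))) has moves -c-> n1, -c-> n2, -d-> n3, -d-> n4, -d-> n5
  n5 = b.(rec X. d.(X + 0 + c.X) + d.(b.X + a.X) + (c.X\{c} + (0 + 0 + 0\{a}) + (d.(0 + X) + c.(X + X)))) + a.(rec X. d.(X + 0 + c.X) + d.(b.X + a.X) + (c.X\{c} + (0 + 0 + 0\{a}) + (d.(0 + X) + c.(X + X)))) has moves -a-> n0, -b-> n0
  n6 = ((rec X. d.(X + 0 + c.X) + d.(b.X + a.X) + (c.X\{c} + (0 + 0 + 0\{a}) + (d.(0 + X) + c.(X + X)))) + 0 + c.(rec X. d.(X + 0 + c.X) + d.(b.X + a.X) + (c.X\{c} + (0 + 0 + 0\{a}) + (d.(0 + X) + c.(X + X)))))\{c} has moves -d-> n6, -d-> n7, -d-> n8
  n7 = (0 + (rec X. d.(X + 0 + c.X) + d.(b.X + a.X) + (c.X\{c} + (0 + 0 + 0\{a}) + (d.(0 + X) + c.(X + X)))))\{c} has moves -d-> n6, -d-> n7, -d-> n8
  n8 = (b.(rec X. d.(X + 0 + c.X) + d.(b.X + a.X) + (c.X\{c} + (0 + 0 + 0\{a}) + (d.(0 + X) + c.(X + X)))) + a.(rec X. d.(X + 0 + c.X) + d.(b.X + a.X) + (c.X\{c} + (0 + 0 + 0\{a}) + (d.(0 + X) + c.(X + X)))))\{c} has moves -a-> n2, -b-> n2
Bisimilarity quotient blocks:
  B0 = {m0, m1, m3, m4, m9, n0, n1, n3, n4}
  B1 = {m2, m6, m7, n2, n6, n7}
  B2 = {m8, n8}
  B3 = {m5, n5}
m0 ∈ B0, n0 ∈ B0 → same block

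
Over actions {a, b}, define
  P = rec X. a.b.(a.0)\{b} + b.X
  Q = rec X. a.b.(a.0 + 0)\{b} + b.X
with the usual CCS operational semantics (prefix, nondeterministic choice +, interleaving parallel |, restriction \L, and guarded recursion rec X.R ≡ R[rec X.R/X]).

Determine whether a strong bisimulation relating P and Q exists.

LTS(P): 4 reachable states
  m0 = rec X. a.b.(a.0)\{b} + b.X | —a→ m1, —b→ m0
  m1 = b.(a.0)\{b} | —b→ m2
  m2 = (a.0)\{b} | —a→ m3
  m3 = 0\{b} | stopped
LTS(Q): 4 reachable states
  n0 = rec X. a.b.(a.0 + 0)\{b} + b.X | —a→ n1, —b→ n0
  n1 = b.(a.0 + 0)\{b} | —b→ n2
  n2 = (a.0 + 0)\{b} | —a→ n3
  n3 = 0\{b} | stopped
Bisimilarity quotient blocks:
  B0 = {m0, n0}
  B1 = {m1, n1}
  B2 = {m2, n2}
  B3 = {m3, n3}
m0 ∈ B0, n0 ∈ B0 → same block

bisimilar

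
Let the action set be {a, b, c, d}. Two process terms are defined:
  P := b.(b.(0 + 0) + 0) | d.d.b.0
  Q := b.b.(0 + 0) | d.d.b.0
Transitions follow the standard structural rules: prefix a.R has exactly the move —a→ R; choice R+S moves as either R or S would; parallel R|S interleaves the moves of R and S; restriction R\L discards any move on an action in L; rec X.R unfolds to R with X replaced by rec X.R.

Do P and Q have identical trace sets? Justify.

P's transition system — 12 states:
  p0 = b.(b.(0 + 0) + 0) | d.d.b.0 :: —b→ p1, —d→ p2
  p1 = (b.(0 + 0) + 0) | d.d.b.0 :: —b→ p3, —d→ p4
  p2 = b.(b.(0 + 0) + 0) | d.b.0 :: —b→ p4, —d→ p5
  p3 = (0 + 0) | d.d.b.0 :: —d→ p6
  p4 = (b.(0 + 0) + 0) | d.b.0 :: —b→ p6, —d→ p7
  p5 = b.(b.(0 + 0) + 0) | b.0 :: —b→ p7, —b→ p8
  p6 = (0 + 0) | d.b.0 :: —d→ p9
  p7 = (b.(0 + 0) + 0) | b.0 :: —b→ p10, —b→ p9
  p8 = b.(b.(0 + 0) + 0) | 0 :: —b→ p10
  p9 = (0 + 0) | b.0 :: —b→ p11
  p10 = (b.(0 + 0) + 0) | 0 :: —b→ p11
  p11 = (0 + 0) | 0 :: stopped
Q's transition system — 12 states:
  q0 = b.b.(0 + 0) | d.d.b.0 :: —b→ q1, —d→ q2
  q1 = b.(0 + 0) | d.d.b.0 :: —b→ q3, —d→ q4
  q2 = b.b.(0 + 0) | d.b.0 :: —b→ q4, —d→ q5
  q3 = (0 + 0) | d.d.b.0 :: —d→ q6
  q4 = b.(0 + 0) | d.b.0 :: —b→ q6, —d→ q7
  q5 = b.b.(0 + 0) | b.0 :: —b→ q7, —b→ q8
  q6 = (0 + 0) | d.b.0 :: —d→ q9
  q7 = b.(0 + 0) | b.0 :: —b→ q10, —b→ q9
  q8 = b.b.(0 + 0) | 0 :: —b→ q10
  q9 = (0 + 0) | b.0 :: —b→ q11
  q10 = b.(0 + 0) | 0 :: —b→ q11
  q11 = (0 + 0) | 0 :: stopped
Partition-refinement fixed point:
  B0 = {p0, q0}
  B1 = {p1, q1}
  B2 = {p4, q4}
  B3 = {p6, q6}
  B4 = {p10, p9, q10, q9}
  B5 = {p11, q11}
  B6 = {p7, p8, q7, q8}
  B7 = {p3, q3}
  B8 = {p2, q2}
  B9 = {p5, q5}
p0 ∈ B0, q0 ∈ B0 → same block
Bisimilar ⇒ trace-equivalent.

YES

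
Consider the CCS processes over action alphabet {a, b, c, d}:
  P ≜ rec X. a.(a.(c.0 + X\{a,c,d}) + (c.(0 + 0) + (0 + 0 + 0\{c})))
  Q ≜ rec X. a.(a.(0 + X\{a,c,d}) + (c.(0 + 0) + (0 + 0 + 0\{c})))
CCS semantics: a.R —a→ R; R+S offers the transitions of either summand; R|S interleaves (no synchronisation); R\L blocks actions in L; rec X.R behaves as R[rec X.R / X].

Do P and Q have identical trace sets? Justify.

traces(P) ≠ traces(Q) — witness ⟨aac⟩

P's transition system — 5 states:
  p0 = rec X. a.(a.(c.0 + X\{a,c,d}) + (c.(0 + 0) + (0 + 0 + 0\{c}))) | ··a··> p1
  p1 = a.(c.0 + (rec X. a.(a.(c.0 + X\{a,c,d}) + (c.(0 + 0) + (0 + 0 + 0\{c}))))\{a,c,d}) + (c.(0 + 0) + (0 + 0 + 0\{c})) | ··a··> p2, ··c··> p3
  p2 = c.0 + (rec X. a.(a.(c.0 + X\{a,c,d}) + (c.(0 + 0) + (0 + 0 + 0\{c}))))\{a,c,d} | ··c··> p4
  p3 = 0 + 0 | deadlocked
  p4 = 0 | deadlocked
Q's transition system — 4 states:
  q0 = rec X. a.(a.(0 + X\{a,c,d}) + (c.(0 + 0) + (0 + 0 + 0\{c}))) | ··a··> q1
  q1 = a.(0 + (rec X. a.(a.(0 + X\{a,c,d}) + (c.(0 + 0) + (0 + 0 + 0\{c}))))\{a,c,d}) + (c.(0 + 0) + (0 + 0 + 0\{c})) | ··a··> q2, ··c··> q3
  q2 = 0 + (rec X. a.(a.(0 + X\{a,c,d}) + (c.(0 + 0) + (0 + 0 + 0\{c}))))\{a,c,d} | deadlocked
  q3 = 0 + 0 | deadlocked
Executing aac from P (initial set {p0}):
  step 1 (a): {p1}
  step 2 (a): {p2}
  step 3 (c): {p4}
  — P admits the full trace.
Executing aac from Q (initial set {q0}):
  step 1 (a): {q1}
  step 2 (a): {q2}
  step 3 (c): ∅ (Q stuck)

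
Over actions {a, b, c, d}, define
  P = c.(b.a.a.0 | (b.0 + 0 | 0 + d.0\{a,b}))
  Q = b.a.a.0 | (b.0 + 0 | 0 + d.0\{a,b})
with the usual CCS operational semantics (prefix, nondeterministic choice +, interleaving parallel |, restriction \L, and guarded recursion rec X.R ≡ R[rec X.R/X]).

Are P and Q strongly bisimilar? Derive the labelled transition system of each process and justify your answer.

Reachable graph of P (13 states):
  s0 = c.(b.a.a.0 | (b.0 + 0 | 0 + d.0\{a,b})) → -c-> s1
  s1 = b.a.a.0 | (b.0 + 0 | 0 + d.0\{a,b}) → -b-> s2, -b-> s3, -d-> s4
  s2 = a.a.0 | (b.0 + 0 | 0 + d.0\{a,b}) → -a-> s5, -b-> s6, -d-> s7
  s3 = b.a.a.0 | 0 → -b-> s6
  s4 = b.a.a.0 | 0\{a,b} → -b-> s7
  s5 = a.0 | (b.0 + 0 | 0 + d.0\{a,b}) → -a-> s8, -b-> s9, -d-> s10
  s6 = a.a.0 | 0 → -a-> s9
  s7 = a.a.0 | 0\{a,b} → -a-> s10
  s8 = 0 | (b.0 + 0 | 0 + d.0\{a,b}) → -b-> s11, -d-> s12
  s9 = a.0 | 0 → -a-> s11
  s10 = a.0 | 0\{a,b} → -a-> s12
  s11 = 0 | 0 → ·
  s12 = 0 | 0\{a,b} → ·
Reachable graph of Q (12 states):
  t0 = b.a.a.0 | (b.0 + 0 | 0 + d.0\{a,b}) → -b-> t1, -b-> t2, -d-> t3
  t1 = a.a.0 | (b.0 + 0 | 0 + d.0\{a,b}) → -a-> t4, -b-> t5, -d-> t6
  t2 = b.a.a.0 | 0 → -b-> t5
  t3 = b.a.a.0 | 0\{a,b} → -b-> t6
  t4 = a.0 | (b.0 + 0 | 0 + d.0\{a,b}) → -a-> t7, -b-> t8, -d-> t9
  t5 = a.a.0 | 0 → -a-> t8
  t6 = a.a.0 | 0\{a,b} → -a-> t9
  t7 = 0 | (b.0 + 0 | 0 + d.0\{a,b}) → -b-> t10, -d-> t11
  t8 = a.0 | 0 → -a-> t10
  t9 = a.0 | 0\{a,b} → -a-> t11
  t10 = 0 | 0 → ·
  t11 = 0 | 0\{a,b} → ·
Partition-refinement fixed point:
  B0 = {s0}
  B1 = {s1, t0}
  B2 = {s3, s4, t2, t3}
  B3 = {s6, s7, t5, t6}
  B4 = {s10, s9, t8, t9}
  B5 = {s11, s12, t10, t11}
  B6 = {s2, t1}
  B7 = {s5, t4}
  B8 = {s8, t7}
s0 ∈ B0, t0 ∈ B1 → different blocks

not bisimilar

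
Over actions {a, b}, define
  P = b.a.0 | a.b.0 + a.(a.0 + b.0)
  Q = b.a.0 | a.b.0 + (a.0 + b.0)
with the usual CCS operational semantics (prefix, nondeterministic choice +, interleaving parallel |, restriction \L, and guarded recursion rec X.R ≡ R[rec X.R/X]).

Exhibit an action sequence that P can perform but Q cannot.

P's transition system — 11 states:
  s0 = b.a.0 | a.b.0 + a.(a.0 + b.0) :: ··a··> s1, ··a··> s2, ··b··> s3
  s1 = a.0 + b.0 :: ··a··> s4, ··b··> s4
  s2 = b.a.0 | b.0 :: ··b··> s5, ··b··> s6
  s3 = a.0 | a.b.0 :: ··a··> s5, ··a··> s7
  s4 = 0 :: deadlocked
  s5 = a.0 | b.0 :: ··a··> s8, ··b··> s9
  s6 = b.a.0 | 0 :: ··b··> s9
  s7 = 0 | a.b.0 :: ··a··> s8
  s8 = 0 | b.0 :: ··b··> s10
  s9 = a.0 | 0 :: ··a··> s10
  s10 = 0 | 0 :: deadlocked
Q's transition system — 10 states:
  t0 = b.a.0 | a.b.0 + (a.0 + b.0) :: ··a··> t1, ··a··> t2, ··b··> t1, ··b··> t3
  t1 = 0 :: deadlocked
  t2 = b.a.0 | b.0 :: ··b··> t4, ··b··> t5
  t3 = a.0 | a.b.0 :: ··a··> t4, ··a··> t6
  t4 = a.0 | b.0 :: ··a··> t7, ··b··> t8
  t5 = b.a.0 | 0 :: ··b··> t8
  t6 = 0 | a.b.0 :: ··a··> t7
  t7 = 0 | b.0 :: ··b··> t9
  t8 = a.0 | 0 :: ··a··> t9
  t9 = 0 | 0 :: deadlocked
Run σ = ⟨aa⟩ on P: start {s0}
  after a @ step 1: {s1, s2}
  after a @ step 2: {s4}
  P completes σ.
Run σ = ⟨aa⟩ on Q: start {t0}
  after a @ step 1: {t1, t2}
  after a @ step 2: no successor for Q

aa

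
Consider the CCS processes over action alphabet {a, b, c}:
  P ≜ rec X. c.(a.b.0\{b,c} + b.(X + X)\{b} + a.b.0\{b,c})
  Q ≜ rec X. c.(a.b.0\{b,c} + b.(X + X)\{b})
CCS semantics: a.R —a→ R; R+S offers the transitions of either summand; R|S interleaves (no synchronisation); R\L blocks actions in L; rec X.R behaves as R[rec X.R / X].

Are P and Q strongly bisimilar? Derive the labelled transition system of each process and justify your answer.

YES

LTS(P): 7 reachable states
  p0 = rec X. c.(a.b.0\{b,c} + b.(X + X)\{b} + a.b.0\{b,c}) has moves ··c··> p1
  p1 = a.b.0\{b,c} + b.((rec X. c.(a.b.0\{b,c} + b.(X + X)\{b} + a.b.0\{b,c})) + (rec X. c.(a.b.0\{b,c} + b.(X + X)\{b} + a.b.0\{b,c})))\{b} + a.b.0\{b,c} has moves ··a··> p2, ··b··> p3
  p2 = b.0\{b,c} has moves ··b··> p4
  p3 = ((rec X. c.(a.b.0\{b,c} + b.(X + X)\{b} + a.b.0\{b,c})) + (rec X. c.(a.b.0\{b,c} + b.(X + X)\{b} + a.b.0\{b,c})))\{b} has moves ··c··> p5
  p4 = 0\{b,c} has moves deadlocked
  p5 = (a.b.0\{b,c} + b.((rec X. c.(a.b.0\{b,c} + b.(X + X)\{b} + a.b.0\{b,c})) + (rec X. c.(a.b.0\{b,c} + b.(X + X)\{b} + a.b.0\{b,c})))\{b} + a.b.0\{b,c})\{b} has moves ··a··> p6
  p6 = (b.0\{b,c})\{b} has moves deadlocked
LTS(Q): 7 reachable states
  q0 = rec X. c.(a.b.0\{b,c} + b.(X + X)\{b}) has moves ··c··> q1
  q1 = a.b.0\{b,c} + b.((rec X. c.(a.b.0\{b,c} + b.(X + X)\{b})) + (rec X. c.(a.b.0\{b,c} + b.(X + X)\{b})))\{b} has moves ··a··> q2, ··b··> q3
  q2 = b.0\{b,c} has moves ··b··> q4
  q3 = ((rec X. c.(a.b.0\{b,c} + b.(X + X)\{b})) + (rec X. c.(a.b.0\{b,c} + b.(X + X)\{b})))\{b} has moves ··c··> q5
  q4 = 0\{b,c} has moves deadlocked
  q5 = (a.b.0\{b,c} + b.((rec X. c.(a.b.0\{b,c} + b.(X + X)\{b})) + (rec X. c.(a.b.0\{b,c} + b.(X + X)\{b})))\{b})\{b} has moves ··a··> q6
  q6 = (b.0\{b,c})\{b} has moves deadlocked
Bisimilarity quotient blocks:
  B0 = {p0, q0}
  B1 = {p1, q1}
  B2 = {p2, q2}
  B3 = {p4, p6, q4, q6}
  B4 = {p3, q3}
  B5 = {p5, q5}
p0 ∈ B0, q0 ∈ B0 → same block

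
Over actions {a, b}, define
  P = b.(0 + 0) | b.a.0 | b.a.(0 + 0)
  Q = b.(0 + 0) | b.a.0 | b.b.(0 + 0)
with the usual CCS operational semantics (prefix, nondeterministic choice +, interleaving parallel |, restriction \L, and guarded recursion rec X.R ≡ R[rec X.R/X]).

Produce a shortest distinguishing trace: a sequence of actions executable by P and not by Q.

LTS(P): 18 reachable states
  u0 = b.(0 + 0) | b.a.0 | b.a.(0 + 0) :: =b=> u1, =b=> u2, =b=> u3
  u1 = (0 + 0) | b.a.0 | b.a.(0 + 0) :: =b=> u4, =b=> u5
  u2 = b.(0 + 0) | a.0 | b.a.(0 + 0) :: =a=> u6, =b=> u4, =b=> u7
  u3 = b.(0 + 0) | b.a.0 | a.(0 + 0) :: =a=> u8, =b=> u5, =b=> u7
  u4 = (0 + 0) | a.0 | b.a.(0 + 0) :: =a=> u9, =b=> u10
  u5 = (0 + 0) | b.a.0 | a.(0 + 0) :: =a=> u11, =b=> u10
  u6 = b.(0 + 0) | 0 | b.a.(0 + 0) :: =b=> u12, =b=> u9
  u7 = b.(0 + 0) | a.0 | a.(0 + 0) :: =a=> u12, =a=> u13, =b=> u10
  u8 = b.(0 + 0) | b.a.0 | (0 + 0) :: =b=> u11, =b=> u13
  u9 = (0 + 0) | 0 | b.a.(0 + 0) :: =b=> u14
  u10 = (0 + 0) | a.0 | a.(0 + 0) :: =a=> u14, =a=> u15
  u11 = (0 + 0) | b.a.0 | (0 + 0) :: =b=> u15
  u12 = b.(0 + 0) | 0 | a.(0 + 0) :: =a=> u16, =b=> u14
  u13 = b.(0 + 0) | a.0 | (0 + 0) :: =a=> u16, =b=> u15
  u14 = (0 + 0) | 0 | a.(0 + 0) :: =a=> u17
  u15 = (0 + 0) | a.0 | (0 + 0) :: =a=> u17
  u16 = b.(0 + 0) | 0 | (0 + 0) :: =b=> u17
  u17 = (0 + 0) | 0 | (0 + 0) :: stopped
LTS(Q): 18 reachable states
  v0 = b.(0 + 0) | b.a.0 | b.b.(0 + 0) :: =b=> v1, =b=> v2, =b=> v3
  v1 = (0 + 0) | b.a.0 | b.b.(0 + 0) :: =b=> v4, =b=> v5
  v2 = b.(0 + 0) | a.0 | b.b.(0 + 0) :: =a=> v6, =b=> v4, =b=> v7
  v3 = b.(0 + 0) | b.a.0 | b.(0 + 0) :: =b=> v5, =b=> v7, =b=> v8
  v4 = (0 + 0) | a.0 | b.b.(0 + 0) :: =a=> v9, =b=> v10
  v5 = (0 + 0) | b.a.0 | b.(0 + 0) :: =b=> v10, =b=> v11
  v6 = b.(0 + 0) | 0 | b.b.(0 + 0) :: =b=> v12, =b=> v9
  v7 = b.(0 + 0) | a.0 | b.(0 + 0) :: =a=> v12, =b=> v10, =b=> v13
  v8 = b.(0 + 0) | b.a.0 | (0 + 0) :: =b=> v11, =b=> v13
  v9 = (0 + 0) | 0 | b.b.(0 + 0) :: =b=> v14
  v10 = (0 + 0) | a.0 | b.(0 + 0) :: =a=> v14, =b=> v15
  v11 = (0 + 0) | b.a.0 | (0 + 0) :: =b=> v15
  v12 = b.(0 + 0) | 0 | b.(0 + 0) :: =b=> v14, =b=> v16
  v13 = b.(0 + 0) | a.0 | (0 + 0) :: =a=> v16, =b=> v15
  v14 = (0 + 0) | 0 | b.(0 + 0) :: =b=> v17
  v15 = (0 + 0) | a.0 | (0 + 0) :: =a=> v17
  v16 = b.(0 + 0) | 0 | (0 + 0) :: =b=> v17
  v17 = (0 + 0) | 0 | (0 + 0) :: stopped
Trace ⟨baba⟩ through P, begin at {u0}:
  step 1 (b): {u1, u2, u3}
  step 2 (a): {u6, u8}
  step 3 (b): {u11, u12, u13, u9}
  step 4 (a): {u16}
  P completes σ.
Trace ⟨baba⟩ through Q, begin at {v0}:
  step 1 (b): {v1, v2, v3}
  step 2 (a): {v6}
  step 3 (b): {v12, v9}
  step 4 (a): ∅ (Q stuck)

baba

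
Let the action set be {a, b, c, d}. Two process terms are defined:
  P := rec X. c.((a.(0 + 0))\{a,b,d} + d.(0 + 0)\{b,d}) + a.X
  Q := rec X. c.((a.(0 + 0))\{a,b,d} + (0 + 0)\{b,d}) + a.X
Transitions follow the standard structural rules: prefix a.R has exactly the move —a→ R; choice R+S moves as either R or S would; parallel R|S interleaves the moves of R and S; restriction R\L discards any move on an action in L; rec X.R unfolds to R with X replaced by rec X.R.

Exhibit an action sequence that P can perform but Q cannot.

cd

Reachable graph of P (3 states):
  p0 = rec X. c.((a.(0 + 0))\{a,b,d} + d.(0 + 0)\{b,d}) + a.X | --a--▸ p0, --c--▸ p1
  p1 = (a.(0 + 0))\{a,b,d} + d.(0 + 0)\{b,d} | --d--▸ p2
  p2 = (0 + 0)\{b,d} | ∅
Reachable graph of Q (2 states):
  q0 = rec X. c.((a.(0 + 0))\{a,b,d} + (0 + 0)\{b,d}) + a.X | --a--▸ q0, --c--▸ q1
  q1 = (a.(0 + 0))\{a,b,d} + (0 + 0)\{b,d} | ∅
Trace ⟨cd⟩ through P, begin at {p0}:
  step 1 (c): {p1}
  step 2 (d): {p2}
  P completes σ.
Trace ⟨cd⟩ through Q, begin at {q0}:
  step 1 (c): {q1}
  step 2 (d): ∅ (Q stuck)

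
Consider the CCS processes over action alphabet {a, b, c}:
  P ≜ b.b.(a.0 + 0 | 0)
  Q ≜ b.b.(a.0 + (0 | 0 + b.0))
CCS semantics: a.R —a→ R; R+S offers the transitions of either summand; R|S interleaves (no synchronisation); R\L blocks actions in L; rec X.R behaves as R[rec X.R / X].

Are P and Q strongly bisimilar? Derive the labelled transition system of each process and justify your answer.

LTS(P): 4 reachable states
  m0 = b.b.(a.0 + 0 | 0) ⊢ --b--▸ m1
  m1 = b.(a.0 + 0 | 0) ⊢ --b--▸ m2
  m2 = a.0 + 0 | 0 ⊢ --a--▸ m3
  m3 = 0 ⊢ ·
LTS(Q): 4 reachable states
  n0 = b.b.(a.0 + (0 | 0 + b.0)) ⊢ --b--▸ n1
  n1 = b.(a.0 + (0 | 0 + b.0)) ⊢ --b--▸ n2
  n2 = a.0 + (0 | 0 + b.0) ⊢ --a--▸ n3, --b--▸ n3
  n3 = 0 ⊢ ·
Partition-refinement fixed point:
  B0 = {m0}
  B1 = {m1}
  B2 = {m2}
  B3 = {m3, n3}
  B4 = {n0}
  B5 = {n1}
  B6 = {n2}
m0 ∈ B0, n0 ∈ B4 → different blocks

not bisimilar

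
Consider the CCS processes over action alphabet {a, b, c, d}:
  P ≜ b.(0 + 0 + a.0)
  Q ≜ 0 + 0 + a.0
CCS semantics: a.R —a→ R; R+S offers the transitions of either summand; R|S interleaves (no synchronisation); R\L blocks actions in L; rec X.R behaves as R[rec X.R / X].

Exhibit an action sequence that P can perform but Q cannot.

P's transition system — 3 states:
  p0 = b.(0 + 0 + a.0) → -b-> p1
  p1 = 0 + 0 + a.0 → -a-> p2
  p2 = 0 → ·
Q's transition system — 2 states:
  q0 = 0 + 0 + a.0 → -a-> q1
  q1 = 0 → ·
Executing b from P (initial set {p0}):
  [1] b ⇒ {p1}
  — P admits the full trace.
Executing b from Q (initial set {q0}):
  [1] b ⇒ ∅ (Q stuck)

b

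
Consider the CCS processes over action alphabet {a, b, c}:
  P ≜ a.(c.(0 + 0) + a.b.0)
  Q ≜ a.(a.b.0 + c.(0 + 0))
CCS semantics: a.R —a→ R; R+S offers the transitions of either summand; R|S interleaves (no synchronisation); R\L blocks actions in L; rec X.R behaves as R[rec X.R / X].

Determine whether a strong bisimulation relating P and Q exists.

Reachable graph of P (5 states):
  p0 = a.(c.(0 + 0) + a.b.0) ⊢ —a→ p1
  p1 = c.(0 + 0) + a.b.0 ⊢ —a→ p2, —c→ p3
  p2 = b.0 ⊢ —b→ p4
  p3 = 0 + 0 ⊢ stopped
  p4 = 0 ⊢ stopped
Reachable graph of Q (5 states):
  q0 = a.(a.b.0 + c.(0 + 0)) ⊢ —a→ q1
  q1 = a.b.0 + c.(0 + 0) ⊢ —a→ q2, —c→ q3
  q2 = b.0 ⊢ —b→ q4
  q3 = 0 + 0 ⊢ stopped
  q4 = 0 ⊢ stopped
Bisimilarity quotient blocks:
  B0 = {p0, q0}
  B1 = {p1, q1}
  B2 = {p2, q2}
  B3 = {p3, p4, q3, q4}
p0 ∈ B0, q0 ∈ B0 → same block

YES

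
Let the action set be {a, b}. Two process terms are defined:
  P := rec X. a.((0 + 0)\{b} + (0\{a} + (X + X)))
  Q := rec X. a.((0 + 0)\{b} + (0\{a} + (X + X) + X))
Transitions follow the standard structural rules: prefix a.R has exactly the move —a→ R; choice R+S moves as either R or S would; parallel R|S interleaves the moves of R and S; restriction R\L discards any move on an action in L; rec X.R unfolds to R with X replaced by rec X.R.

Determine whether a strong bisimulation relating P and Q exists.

LTS(P): 2 reachable states
  u0 = rec X. a.((0 + 0)\{b} + (0\{a} + (X + X))) :: =a=> u1
  u1 = (0 + 0)\{b} + (0\{a} + ((rec X. a.((0 + 0)\{b} + (0\{a} + (X + X)))) + (rec X. a.((0 + 0)\{b} + (0\{a} + (X + X)))))) :: =a=> u1
LTS(Q): 2 reachable states
  v0 = rec X. a.((0 + 0)\{b} + (0\{a} + (X + X) + X)) :: =a=> v1
  v1 = (0 + 0)\{b} + (0\{a} + ((rec X. a.((0 + 0)\{b} + (0\{a} + (X + X) + X))) + (rec X. a.((0 + 0)\{b} + (0\{a} + (X + X) + X)))) + (rec X. a.((0 + 0)\{b} + (0\{a} + (X + X) + X)))) :: =a=> v1
Coarsest stable partition (strong bisimilarity classes):
  B0 = {u0, u1, v0, v1}
u0 ∈ B0, v0 ∈ B0 → same block

P ~ Q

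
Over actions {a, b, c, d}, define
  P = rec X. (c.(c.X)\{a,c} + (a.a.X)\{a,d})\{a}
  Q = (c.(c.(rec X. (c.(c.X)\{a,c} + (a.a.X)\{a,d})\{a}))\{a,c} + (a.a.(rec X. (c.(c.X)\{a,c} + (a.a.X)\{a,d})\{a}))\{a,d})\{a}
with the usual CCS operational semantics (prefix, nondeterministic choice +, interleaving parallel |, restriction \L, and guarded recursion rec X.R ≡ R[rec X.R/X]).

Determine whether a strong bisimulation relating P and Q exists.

YES

LTS(P): 2 reachable states
  p0 = rec X. (c.(c.X)\{a,c} + (a.a.X)\{a,d})\{a} ⊢ --c--▸ p1
  p1 = (c.(rec X. (c.(c.X)\{a,c} + (a.a.X)\{a,d})\{a}))\{a,c}\{a} ⊢ stopped
LTS(Q): 2 reachable states
  q0 = (c.(c.(rec X. (c.(c.X)\{a,c} + (a.a.X)\{a,d})\{a}))\{a,c} + (a.a.(rec X. (c.(c.X)\{a,c} + (a.a.X)\{a,d})\{a}))\{a,d})\{a} ⊢ --c--▸ q1
  q1 = (c.(rec X. (c.(c.X)\{a,c} + (a.a.X)\{a,d})\{a}))\{a,c}\{a} ⊢ stopped
Coarsest stable partition (strong bisimilarity classes):
  B0 = {p0, q0}
  B1 = {p1, q1}
p0 ∈ B0, q0 ∈ B0 → same block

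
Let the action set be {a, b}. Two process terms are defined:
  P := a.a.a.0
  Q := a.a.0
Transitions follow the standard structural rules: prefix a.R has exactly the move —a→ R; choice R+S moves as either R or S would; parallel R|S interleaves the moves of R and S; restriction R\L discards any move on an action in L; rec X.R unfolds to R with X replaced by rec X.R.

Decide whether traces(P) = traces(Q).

P's transition system — 4 states:
  s0 = a.a.a.0 → —a→ s1
  s1 = a.a.0 → —a→ s2
  s2 = a.0 → —a→ s3
  s3 = 0 → ∅
Q's transition system — 3 states:
  t0 = a.a.0 → —a→ t1
  t1 = a.0 → —a→ t2
  t2 = 0 → ∅
Run σ = ⟨aaa⟩ on P: start {s0}
  step 1 (a): {s1}
  step 2 (a): {s2}
  step 3 (a): {s3}
  ✓ P
Run σ = ⟨aaa⟩ on Q: start {t0}
  step 1 (a): {t1}
  step 2 (a): {t2}
  step 3 (a): ∅  — Q cannot continue

trace-distinct — witness ⟨aaa⟩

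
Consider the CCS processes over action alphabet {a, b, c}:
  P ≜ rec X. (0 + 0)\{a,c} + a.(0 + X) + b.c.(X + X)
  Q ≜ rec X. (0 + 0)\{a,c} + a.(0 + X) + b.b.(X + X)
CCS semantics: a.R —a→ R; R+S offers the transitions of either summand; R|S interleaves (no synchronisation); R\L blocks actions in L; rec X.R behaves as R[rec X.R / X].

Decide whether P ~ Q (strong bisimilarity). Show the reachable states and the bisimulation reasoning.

Reachable graph of P (4 states):
  m0 = rec X. (0 + 0)\{a,c} + a.(0 + X) + b.c.(X + X) has moves --a--▸ m1, --b--▸ m2
  m1 = 0 + (rec X. (0 + 0)\{a,c} + a.(0 + X) + b.c.(X + X)) has moves --a--▸ m1, --b--▸ m2
  m2 = c.((rec X. (0 + 0)\{a,c} + a.(0 + X) + b.c.(X + X)) + (rec X. (0 + 0)\{a,c} + a.(0 + X) + b.c.(X + X))) has moves --c--▸ m3
  m3 = (rec X. (0 + 0)\{a,c} + a.(0 + X) + b.c.(X + X)) + (rec X. (0 + 0)\{a,c} + a.(0 + X) + b.c.(X + X)) has moves --a--▸ m1, --b--▸ m2
Reachable graph of Q (4 states):
  n0 = rec X. (0 + 0)\{a,c} + a.(0 + X) + b.b.(X + X) has moves --a--▸ n1, --b--▸ n2
  n1 = 0 + (rec X. (0 + 0)\{a,c} + a.(0 + X) + b.b.(X + X)) has moves --a--▸ n1, --b--▸ n2
  n2 = b.((rec X. (0 + 0)\{a,c} + a.(0 + X) + b.b.(X + X)) + (rec X. (0 + 0)\{a,c} + a.(0 + X) + b.b.(X + X))) has moves --b--▸ n3
  n3 = (rec X. (0 + 0)\{a,c} + a.(0 + X) + b.b.(X + X)) + (rec X. (0 + 0)\{a,c} + a.(0 + X) + b.b.(X + X)) has moves --a--▸ n1, --b--▸ n2
Partition-refinement fixed point:
  B0 = {m0, m1, m3}
  B1 = {m2}
  B2 = {n0, n1, n3}
  B3 = {n2}
m0 ∈ B0, n0 ∈ B2 → different blocks

not bisimilar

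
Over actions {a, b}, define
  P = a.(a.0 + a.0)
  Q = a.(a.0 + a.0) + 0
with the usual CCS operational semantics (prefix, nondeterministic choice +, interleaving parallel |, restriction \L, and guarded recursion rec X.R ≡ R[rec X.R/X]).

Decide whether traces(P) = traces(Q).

Reachable graph of P (3 states):
  u0 = a.(a.0 + a.0) has moves —a→ u1
  u1 = a.0 + a.0 has moves —a→ u2
  u2 = 0 has moves ∅
Reachable graph of Q (3 states):
  v0 = a.(a.0 + a.0) + 0 has moves —a→ v1
  v1 = a.0 + a.0 has moves —a→ v2
  v2 = 0 has moves ∅
Bisimilarity quotient blocks:
  B0 = {u0, v0}
  B1 = {u1, v1}
  B2 = {u2, v2}
u0 ∈ B0, v0 ∈ B0 → same block
Bisimilar ⇒ trace-equivalent.

trace-equivalent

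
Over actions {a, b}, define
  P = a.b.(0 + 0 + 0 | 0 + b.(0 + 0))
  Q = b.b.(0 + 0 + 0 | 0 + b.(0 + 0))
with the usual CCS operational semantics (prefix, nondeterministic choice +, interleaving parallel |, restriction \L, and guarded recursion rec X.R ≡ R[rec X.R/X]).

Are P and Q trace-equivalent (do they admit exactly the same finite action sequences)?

traces(P) ≠ traces(Q) — witness ⟨a⟩

Reachable graph of P (4 states):
  u0 = a.b.(0 + 0 + 0 | 0 + b.(0 + 0)) has moves ··a··> u1
  u1 = b.(0 + 0 + 0 | 0 + b.(0 + 0)) has moves ··b··> u2
  u2 = 0 + 0 + 0 | 0 + b.(0 + 0) has moves ··b··> u3
  u3 = 0 + 0 has moves ·
Reachable graph of Q (4 states):
  v0 = b.b.(0 + 0 + 0 | 0 + b.(0 + 0)) has moves ··b··> v1
  v1 = b.(0 + 0 + 0 | 0 + b.(0 + 0)) has moves ··b··> v2
  v2 = 0 + 0 + 0 | 0 + b.(0 + 0) has moves ··b··> v3
  v3 = 0 + 0 has moves ·
Trace ⟨a⟩ through P, begin at {u0}:
  [1] a ⇒ {u1}
  ✓ P
Trace ⟨a⟩ through Q, begin at {v0}:
  [1] a ⇒ ∅  — Q cannot continue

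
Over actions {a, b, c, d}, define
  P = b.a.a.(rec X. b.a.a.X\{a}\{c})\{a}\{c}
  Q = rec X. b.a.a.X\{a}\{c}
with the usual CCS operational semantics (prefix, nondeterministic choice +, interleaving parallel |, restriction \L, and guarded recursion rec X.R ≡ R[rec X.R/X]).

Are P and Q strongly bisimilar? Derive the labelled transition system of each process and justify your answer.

P ~ Q

P's transition system — 5 states:
  s0 = b.a.a.(rec X. b.a.a.X\{a}\{c})\{a}\{c} ⊢ -b-> s1
  s1 = a.a.(rec X. b.a.a.X\{a}\{c})\{a}\{c} ⊢ -a-> s2
  s2 = a.(rec X. b.a.a.X\{a}\{c})\{a}\{c} ⊢ -a-> s3
  s3 = (rec X. b.a.a.X\{a}\{c})\{a}\{c} ⊢ -b-> s4
  s4 = (a.a.(rec X. b.a.a.X\{a}\{c})\{a}\{c})\{a}\{c} ⊢ deadlocked
Q's transition system — 5 states:
  t0 = rec X. b.a.a.X\{a}\{c} ⊢ -b-> t1
  t1 = a.a.(rec X. b.a.a.X\{a}\{c})\{a}\{c} ⊢ -a-> t2
  t2 = a.(rec X. b.a.a.X\{a}\{c})\{a}\{c} ⊢ -a-> t3
  t3 = (rec X. b.a.a.X\{a}\{c})\{a}\{c} ⊢ -b-> t4
  t4 = (a.a.(rec X. b.a.a.X\{a}\{c})\{a}\{c})\{a}\{c} ⊢ deadlocked
Coarsest stable partition (strong bisimilarity classes):
  B0 = {s0, t0}
  B1 = {s1, t1}
  B2 = {s2, t2}
  B3 = {s3, t3}
  B4 = {s4, t4}
s0 ∈ B0, t0 ∈ B0 → same block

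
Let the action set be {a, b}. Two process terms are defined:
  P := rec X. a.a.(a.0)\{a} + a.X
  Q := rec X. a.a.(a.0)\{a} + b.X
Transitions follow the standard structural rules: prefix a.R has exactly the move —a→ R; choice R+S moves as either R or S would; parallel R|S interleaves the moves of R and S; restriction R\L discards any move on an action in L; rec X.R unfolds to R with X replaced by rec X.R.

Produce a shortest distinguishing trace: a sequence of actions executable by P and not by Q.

aaa

P's transition system — 3 states:
  m0 = rec X. a.a.(a.0)\{a} + a.X → —a→ m0, —a→ m1
  m1 = a.(a.0)\{a} → —a→ m2
  m2 = (a.0)\{a} → ·
Q's transition system — 3 states:
  n0 = rec X. a.a.(a.0)\{a} + b.X → —a→ n1, —b→ n0
  n1 = a.(a.0)\{a} → —a→ n2
  n2 = (a.0)\{a} → ·
Trace ⟨aaa⟩ through P, begin at {m0}:
  step 1 (a): {m0, m1}
  step 2 (a): {m0, m1, m2}
  step 3 (a): {m0, m1, m2}
  ✓ P
Trace ⟨aaa⟩ through Q, begin at {n0}:
  step 1 (a): {n1}
  step 2 (a): {n2}
  step 3 (a): ∅  — Q cannot continue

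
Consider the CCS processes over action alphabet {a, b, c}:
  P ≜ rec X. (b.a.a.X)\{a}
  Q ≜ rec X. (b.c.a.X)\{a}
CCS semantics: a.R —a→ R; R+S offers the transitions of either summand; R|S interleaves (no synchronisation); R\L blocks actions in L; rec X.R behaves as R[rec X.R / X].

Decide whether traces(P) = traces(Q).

NO — witness ⟨bc⟩

Reachable graph of P (2 states):
  s0 = rec X. (b.a.a.X)\{a} has moves =b=> s1
  s1 = (a.a.(rec X. (b.a.a.X)\{a}))\{a} has moves ·
Reachable graph of Q (3 states):
  t0 = rec X. (b.c.a.X)\{a} has moves =b=> t1
  t1 = (c.a.(rec X. (b.c.a.X)\{a}))\{a} has moves =c=> t2
  t2 = (a.(rec X. (b.c.a.X)\{a}))\{a} has moves ·
Executing bc from Q (initial set {t0}):
  step 1 (b): {t1}
  step 2 (c): {t2}
  ✓ Q
Executing bc from P (initial set {s0}):
  step 1 (b): {s1}
  step 2 (c): ∅ (P stuck)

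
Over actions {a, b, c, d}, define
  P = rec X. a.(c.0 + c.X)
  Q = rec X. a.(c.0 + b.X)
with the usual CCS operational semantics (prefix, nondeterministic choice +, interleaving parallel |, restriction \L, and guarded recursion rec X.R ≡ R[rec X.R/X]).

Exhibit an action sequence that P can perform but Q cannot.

LTS(P): 3 reachable states
  p0 = rec X. a.(c.0 + c.X) has moves =a=> p1
  p1 = c.0 + c.(rec X. a.(c.0 + c.X)) has moves =c=> p0, =c=> p2
  p2 = 0 has moves ∅
LTS(Q): 3 reachable states
  q0 = rec X. a.(c.0 + b.X) has moves =a=> q1
  q1 = c.0 + b.(rec X. a.(c.0 + b.X)) has moves =b=> q0, =c=> q2
  q2 = 0 has moves ∅
Trace ⟨aca⟩ through P, begin at {p0}:
  step 1 (a): {p1}
  step 2 (c): {p0, p2}
  step 3 (a): {p1}
  — P admits the full trace.
Trace ⟨aca⟩ through Q, begin at {q0}:
  step 1 (a): {q1}
  step 2 (c): {q2}
  step 3 (a): ∅ (Q stuck)

aca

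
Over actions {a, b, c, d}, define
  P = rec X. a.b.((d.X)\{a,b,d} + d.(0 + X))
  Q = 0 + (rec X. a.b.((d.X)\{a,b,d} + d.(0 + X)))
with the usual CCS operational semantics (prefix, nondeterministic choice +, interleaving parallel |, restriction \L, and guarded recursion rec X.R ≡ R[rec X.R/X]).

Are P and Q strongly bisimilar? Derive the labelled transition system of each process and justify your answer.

YES

P's transition system — 4 states:
  u0 = rec X. a.b.((d.X)\{a,b,d} + d.(0 + X)) ⊢ =a=> u1
  u1 = b.((d.(rec X. a.b.((d.X)\{a,b,d} + d.(0 + X))))\{a,b,d} + d.(0 + (rec X. a.b.((d.X)\{a,b,d} + d.(0 + X))))) ⊢ =b=> u2
  u2 = (d.(rec X. a.b.((d.X)\{a,b,d} + d.(0 + X))))\{a,b,d} + d.(0 + (rec X. a.b.((d.X)\{a,b,d} + d.(0 + X)))) ⊢ =d=> u3
  u3 = 0 + (rec X. a.b.((d.X)\{a,b,d} + d.(0 + X))) ⊢ =a=> u1
Q's transition system — 3 states:
  v0 = 0 + (rec X. a.b.((d.X)\{a,b,d} + d.(0 + X))) ⊢ =a=> v1
  v1 = b.((d.(rec X. a.b.((d.X)\{a,b,d} + d.(0 + X))))\{a,b,d} + d.(0 + (rec X. a.b.((d.X)\{a,b,d} + d.(0 + X))))) ⊢ =b=> v2
  v2 = (d.(rec X. a.b.((d.X)\{a,b,d} + d.(0 + X))))\{a,b,d} + d.(0 + (rec X. a.b.((d.X)\{a,b,d} + d.(0 + X)))) ⊢ =d=> v0
Bisimilarity quotient blocks:
  B0 = {u0, u3, v0}
  B1 = {u1, v1}
  B2 = {u2, v2}
u0 ∈ B0, v0 ∈ B0 → same block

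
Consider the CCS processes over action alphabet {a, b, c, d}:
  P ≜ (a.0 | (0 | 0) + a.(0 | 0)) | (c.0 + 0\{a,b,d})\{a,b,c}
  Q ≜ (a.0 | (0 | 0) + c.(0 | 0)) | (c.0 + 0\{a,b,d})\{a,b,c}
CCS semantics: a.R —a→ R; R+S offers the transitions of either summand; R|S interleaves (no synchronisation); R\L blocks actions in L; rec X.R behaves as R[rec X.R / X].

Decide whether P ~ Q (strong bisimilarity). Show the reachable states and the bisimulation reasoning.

Reachable graph of P (3 states):
  m0 = (a.0 | (0 | 0) + a.(0 | 0)) | (c.0 + 0\{a,b,d})\{a,b,c} → ··a··> m1, ··a··> m2
  m1 = 0 | (0 | 0) | (c.0 + 0\{a,b,d})\{a,b,c} → deadlocked
  m2 = 0 | 0 | (c.0 + 0\{a,b,d})\{a,b,c} → deadlocked
Reachable graph of Q (3 states):
  n0 = (a.0 | (0 | 0) + c.(0 | 0)) | (c.0 + 0\{a,b,d})\{a,b,c} → ··a··> n1, ··c··> n2
  n1 = 0 | (0 | 0) | (c.0 + 0\{a,b,d})\{a,b,c} → deadlocked
  n2 = 0 | 0 | (c.0 + 0\{a,b,d})\{a,b,c} → deadlocked
Partition-refinement fixed point:
  B0 = {m0}
  B1 = {m1, m2, n1, n2}
  B2 = {n0}
m0 ∈ B0, n0 ∈ B2 → different blocks

P ≁ Q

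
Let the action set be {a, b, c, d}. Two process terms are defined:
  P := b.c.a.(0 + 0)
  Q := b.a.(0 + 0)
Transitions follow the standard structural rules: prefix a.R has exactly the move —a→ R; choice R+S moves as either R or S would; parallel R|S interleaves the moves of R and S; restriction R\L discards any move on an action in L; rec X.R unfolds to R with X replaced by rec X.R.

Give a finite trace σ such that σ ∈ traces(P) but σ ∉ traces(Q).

P's transition system — 4 states:
  m0 = b.c.a.(0 + 0) → —b→ m1
  m1 = c.a.(0 + 0) → —c→ m2
  m2 = a.(0 + 0) → —a→ m3
  m3 = 0 + 0 → deadlocked
Q's transition system — 3 states:
  n0 = b.a.(0 + 0) → —b→ n1
  n1 = a.(0 + 0) → —a→ n2
  n2 = 0 + 0 → deadlocked
Executing bc from P (initial set {m0}):
  after b @ step 1: {m1}
  after c @ step 2: {m2}
  ✓ P
Executing bc from Q (initial set {n0}):
  after b @ step 1: {n1}
  after c @ step 2: ∅ (Q stuck)

bc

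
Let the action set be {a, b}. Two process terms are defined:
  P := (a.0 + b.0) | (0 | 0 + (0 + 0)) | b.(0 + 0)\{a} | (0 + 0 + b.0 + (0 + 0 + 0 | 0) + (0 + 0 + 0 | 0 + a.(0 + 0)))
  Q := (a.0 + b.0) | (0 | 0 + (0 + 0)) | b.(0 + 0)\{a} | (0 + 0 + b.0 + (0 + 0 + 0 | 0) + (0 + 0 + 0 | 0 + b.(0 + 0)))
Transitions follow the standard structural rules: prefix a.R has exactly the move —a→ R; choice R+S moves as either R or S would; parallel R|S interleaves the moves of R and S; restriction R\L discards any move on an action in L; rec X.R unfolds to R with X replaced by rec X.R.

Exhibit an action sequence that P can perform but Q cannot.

LTS(P): 12 reachable states
  s0 = (a.0 + b.0) | (0 | 0 + (0 + 0)) | b.(0 + 0)\{a} | (0 + 0 + b.0 + (0 + 0 + 0 | 0) + (0 + 0 + 0 | 0 + a.(0 + 0))) has moves -a-> s1, -a-> s2, -b-> s2, -b-> s3, -b-> s4
  s1 = (a.0 + b.0) | (0 | 0 + (0 + 0)) | b.(0 + 0)\{a} | (0 + 0) has moves -a-> s5, -b-> s5, -b-> s6
  s2 = 0 | (0 | 0 + (0 + 0)) | b.(0 + 0)\{a} | (0 + 0 + b.0 + (0 + 0 + 0 | 0) + (0 + 0 + 0 | 0 + a.(0 + 0))) has moves -a-> s5, -b-> s7, -b-> s8
  s3 = (a.0 + b.0) | (0 | 0 + (0 + 0)) | (0 + 0)\{a} | (0 + 0 + b.0 + (0 + 0 + 0 | 0) + (0 + 0 + 0 | 0 + a.(0 + 0))) has moves -a-> s6, -a-> s7, -b-> s7, -b-> s9
  s4 = (a.0 + b.0) | (0 | 0 + (0 + 0)) | b.(0 + 0)\{a} | 0 has moves -a-> s8, -b-> s8, -b-> s9
  s5 = 0 | (0 | 0 + (0 + 0)) | b.(0 + 0)\{a} | (0 + 0) has moves -b-> s10
  s6 = (a.0 + b.0) | (0 | 0 + (0 + 0)) | (0 + 0)\{a} | (0 + 0) has moves -a-> s10, -b-> s10
  s7 = 0 | (0 | 0 + (0 + 0)) | (0 + 0)\{a} | (0 + 0 + b.0 + (0 + 0 + 0 | 0) + (0 + 0 + 0 | 0 + a.(0 + 0))) has moves -a-> s10, -b-> s11
  s8 = 0 | (0 | 0 + (0 + 0)) | b.(0 + 0)\{a} | 0 has moves -b-> s11
  s9 = (a.0 + b.0) | (0 | 0 + (0 + 0)) | (0 + 0)\{a} | 0 has moves -a-> s11, -b-> s11
  s10 = 0 | (0 | 0 + (0 + 0)) | (0 + 0)\{a} | (0 + 0) has moves ·
  s11 = 0 | (0 | 0 + (0 + 0)) | (0 + 0)\{a} | 0 has moves ·
LTS(Q): 12 reachable states
  t0 = (a.0 + b.0) | (0 | 0 + (0 + 0)) | b.(0 + 0)\{a} | (0 + 0 + b.0 + (0 + 0 + 0 | 0) + (0 + 0 + 0 | 0 + b.(0 + 0))) has moves -a-> t1, -b-> t1, -b-> t2, -b-> t3, -b-> t4
  t1 = 0 | (0 | 0 + (0 + 0)) | b.(0 + 0)\{a} | (0 + 0 + b.0 + (0 + 0 + 0 | 0) + (0 + 0 + 0 | 0 + b.(0 + 0))) has moves -b-> t5, -b-> t6, -b-> t7
  t2 = (a.0 + b.0) | (0 | 0 + (0 + 0)) | (0 + 0)\{a} | (0 + 0 + b.0 + (0 + 0 + 0 | 0) + (0 + 0 + 0 | 0 + b.(0 + 0))) has moves -a-> t5, -b-> t5, -b-> t8, -b-> t9
  t3 = (a.0 + b.0) | (0 | 0 + (0 + 0)) | b.(0 + 0)\{a} | (0 + 0) has moves -a-> t6, -b-> t6, -b-> t8
  t4 = (a.0 + b.0) | (0 | 0 + (0 + 0)) | b.(0 + 0)\{a} | 0 has moves -a-> t7, -b-> t7, -b-> t9
  t5 = 0 | (0 | 0 + (0 + 0)) | (0 + 0)\{a} | (0 + 0 + b.0 + (0 + 0 + 0 | 0) + (0 + 0 + 0 | 0 + b.(0 + 0))) has moves -b-> t10, -b-> t11
  t6 = 0 | (0 | 0 + (0 + 0)) | b.(0 + 0)\{a} | (0 + 0) has moves -b-> t10
  t7 = 0 | (0 | 0 + (0 + 0)) | b.(0 + 0)\{a} | 0 has moves -b-> t11
  t8 = (a.0 + b.0) | (0 | 0 + (0 + 0)) | (0 + 0)\{a} | (0 + 0) has moves -a-> t10, -b-> t10
  t9 = (a.0 + b.0) | (0 | 0 + (0 + 0)) | (0 + 0)\{a} | 0 has moves -a-> t11, -b-> t11
  t10 = 0 | (0 | 0 + (0 + 0)) | (0 + 0)\{a} | (0 + 0) has moves ·
  t11 = 0 | (0 | 0 + (0 + 0)) | (0 + 0)\{a} | 0 has moves ·
Trace ⟨aa⟩ through P, begin at {s0}:
  step 1 (a): {s1, s2}
  step 2 (a): {s5}
  P completes σ.
Trace ⟨aa⟩ through Q, begin at {t0}:
  step 1 (a): {t1}
  step 2 (a): ∅  — Q cannot continue

aa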